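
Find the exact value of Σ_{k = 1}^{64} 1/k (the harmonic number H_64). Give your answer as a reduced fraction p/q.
H_64 = 623171679694215690971693339/131362987122535807501262400

Direct summation: H_64 = 1 + 1/2 + ... + 1/64. The least common denominator is lcm(1, ..., 64) = 1182266884102822267511361600; over this denominator the numerator is 1182266884102822267511361600 + 591133442051411133755680800 + 394088961367607422503787200 + 295566721025705566877840400 + 236453376820564453502272320 + 197044480683803711251893600 + 168895269157546038215908800 + 147783360512852783438920200 + 131362987122535807501262400 + 118226688410282226751136160 + 107478807645711115228305600 + 98522240341901855625946800 + 90943606469447866731643200 + 84447634578773019107954400 + 78817792273521484500757440 + 73891680256426391719460100 + 69545110829577780441844800 + 65681493561267903750631200 + 62224572847516961447966400 + 59113344205141113375568080 + 56298423052515346071969600 + 53739403822855557614152800 + 51402908004470533370059200 + 49261120170950927812973400 + 47290675364112890700454464 + 45471803234723933365821600 + 43787662374178602500420800 + 42223817289386509553977200 + 40767823589752491983150400 + 39408896136760742250378720 + 38137641422671686048753600 + 36945840128213195859730050 + 35826269215237038409435200 + 34772555414788890220922400 + 33779053831509207643181760 + 32840746780633951875315600 + 31953159029806007230036800 + 31112286423758480723983200 + 30314535489815955577214400 + 29556672102570556687784040 + 28835777661044445549057600 + 28149211526257673035984800 + 27494578700065634128171200 + 26869701911427778807076400 + 26272597424507161500252480 + 25701454002235266685029600 + 25154614555379197181092800 + 24630560085475463906486700 + 24127895593935148316558400 + 23645337682056445350227232 + 23181703609859260147281600 + 22735901617361966682910800 + 22306922341562684292667200 + 21893831187089301250210400 + 21495761529142223045661120 + 21111908644693254776988600 + 20741524282505653815988800 + 20383911794876245991575200 + 20038421764454614703582400 + 19704448068380371125189360 + 19381424329554463401825600 + 19068820711335843024376800 + 18766141017505115357323200 + 18472920064106597929865025 = 5608545117247941218745240051, so H_64 = 5608545117247941218745240051/1182266884102822267511361600; reducing by gcd(5608545117247941218745240051, 1182266884102822267511361600) = 9 gives 623171679694215690971693339/131362987122535807501262400 ≈ 4.74389. (The PNT-adjacent estimate ln(64) + γ ≈ 4.73610 matches within O(1/n).)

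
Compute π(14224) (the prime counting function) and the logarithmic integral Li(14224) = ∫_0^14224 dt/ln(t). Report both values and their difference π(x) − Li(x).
π(14224) = 1672;  Li(14224) ≈ 1695.70;  π(x) − Li(x) ≈ -23.70.

Direct count of primes ≤ 14224 gives π(14224) = 1672. Numerical evaluation of the logarithmic integral gives Li(14224) ≈ 1695.70. The difference π(x) − Li(x) ≈ -23.70 is typically negative for small/moderate x (Li(x) overestimates), though Littlewood's theorem shows this sign changes infinitely often.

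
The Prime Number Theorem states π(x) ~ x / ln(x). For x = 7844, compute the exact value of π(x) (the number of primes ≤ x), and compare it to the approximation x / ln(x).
π(7844) = 991;  x/ln(x) ≈ 874.71;  relative error ≈ 11.73%.

Directly count primes up to 7844: π(7844) = 991. The PNT approximation gives 7844/ln(7844) ≈ 7844/8.96750 ≈ 874.71. Relative error (π(x) − x/ln(x)) / π(x) ≈ 11.73%; the approximation is known to undercount slightly (Li(x) is a better estimate).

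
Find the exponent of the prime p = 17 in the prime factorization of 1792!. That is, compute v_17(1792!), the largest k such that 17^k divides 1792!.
v_17(1792!) = 111

Legendre's formula: v_p(n!) = Σ_{k ≥ 1} ⌊n / p^k⌋. For p = 17, n = 1792, the terms are:
  ⌊1792/17^1⌋ = ⌊1792/17⌋ = 105
  ⌊1792/17^2⌋ = ⌊1792/289⌋ = 6
(the next term ⌊1792/17^3⌋ = 0, terminating the sum). Summing: v_17(1792!) = 105 + 6 = 111.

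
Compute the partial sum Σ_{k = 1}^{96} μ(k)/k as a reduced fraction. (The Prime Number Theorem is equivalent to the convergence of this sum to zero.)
Σ μ(k)/k = 164165993590198279544427554326659/3961456982724258461775089600226385

Values of μ(k) for 1 ≤ k ≤ 96: μ(1) = 1, μ(2) = -1, μ(3) = -1, μ(5) = -1, μ(6) = 1, μ(7) = -1, μ(10) = 1, μ(11) = -1, μ(13) = -1, μ(14) = 1, μ(15) = 1, μ(17) = -1, μ(19) = -1, μ(21) = 1, μ(22) = 1, μ(23) = -1, μ(26) = 1, μ(29) = -1, μ(30) = -1, μ(31) = -1, μ(33) = 1, μ(34) = 1, μ(35) = 1, μ(37) = -1, μ(38) = 1, μ(39) = 1, μ(41) = -1, μ(42) = -1, μ(43) = -1, μ(46) = 1, μ(47) = -1, μ(51) = 1, μ(53) = -1, μ(55) = 1, μ(57) = 1, μ(58) = 1, μ(59) = -1, μ(61) = -1, μ(62) = 1, μ(65) = 1, μ(66) = -1, μ(67) = -1, μ(69) = 1, μ(70) = -1, μ(71) = -1, μ(73) = -1, μ(74) = 1, μ(77) = 1, μ(78) = -1, μ(79) = -1, μ(82) = 1, μ(83) = -1, μ(85) = 1, μ(86) = 1, μ(87) = 1, μ(89) = -1, μ(91) = 1, μ(93) = 1, μ(94) = 1, μ(95) = 1, with μ = 0 on non-squarefree integers. Summing μ(k)/k for k where μ(k) ≠ 0 gives 164165993590198279544427554326659/3961456982724258461775089600226385 ≈ 0.0414. (PNT ⟺ this sum → 0 as n → ∞.)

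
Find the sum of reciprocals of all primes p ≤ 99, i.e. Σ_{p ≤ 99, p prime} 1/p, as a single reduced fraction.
Σ 1/p = 4156517583588203716343221884611037839/2305567963945518424753102147331756070

π(99) = 25, so the primes ≤ 99 are [2, 3, 5, 7, 11, 13, 17, 19, 23, 29, 31, 37, 41, 43, 47, 53, 59, 61, 67, 71, 73, 79, 83, 89, 97]. Summing 1/p over these primes: 4156517583588203716343221884611037839/2305567963945518424753102147331756070 ≈ 1.8028. Mertens estimate ln ln(99) + 0.2615 ≈ 1.7865.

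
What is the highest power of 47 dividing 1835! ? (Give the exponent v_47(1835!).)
v_47(1835!) = 39

Legendre's formula: v_p(n!) = Σ_{k ≥ 1} ⌊n / p^k⌋. For p = 47, n = 1835, the terms are:
  ⌊1835/47^1⌋ = ⌊1835/47⌋ = 39
(the next term ⌊1835/47^2⌋ = 0, terminating the sum). Summing: v_47(1835!) = 39 = 39.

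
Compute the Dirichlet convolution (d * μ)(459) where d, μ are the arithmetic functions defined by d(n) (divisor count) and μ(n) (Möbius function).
(d * μ)(459) = 1

Divisors of 459: [1, 3, 9, 17, 27, 51, 153, 459]. For each d | 459:
  d = 1: d(1) · μ(459/1) = 1 · 0 = 0
  d = 3: d(3) · μ(459/3) = 2 · 0 = 0
  d = 9: d(9) · μ(459/9) = 3 · 1 = 3
  d = 17: d(17) · μ(459/17) = 2 · 0 = 0
  d = 27: d(27) · μ(459/27) = 4 · -1 = -4
  d = 51: d(51) · μ(459/51) = 4 · 0 = 0
  d = 153: d(153) · μ(459/153) = 6 · -1 = -6
  d = 459: d(459) · μ(459/459) = 8 · 1 = 8
Summing: (d * μ)(459) = 0 + 0 + 3 + 0 + -4 + 0 + -6 + 8 = 1.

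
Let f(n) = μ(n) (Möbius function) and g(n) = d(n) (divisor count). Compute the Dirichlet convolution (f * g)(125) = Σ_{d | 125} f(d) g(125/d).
(μ * d)(125) = 1

Divisors of 125: [1, 5, 25, 125]. For each d | 125:
  d = 1: μ(1) · d(125/1) = 1 · 4 = 4
  d = 5: μ(5) · d(125/5) = -1 · 3 = -3
  d = 25: μ(25) · d(125/25) = 0 · 2 = 0
  d = 125: μ(125) · d(125/125) = 0 · 1 = 0
Summing: (μ * d)(125) = 4 + -3 + 0 + 0 = 1.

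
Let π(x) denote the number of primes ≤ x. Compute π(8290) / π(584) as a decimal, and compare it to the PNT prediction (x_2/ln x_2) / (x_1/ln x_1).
π(8290)/π(584) = 1039/106 ≈ 9.8019;  PNT prediction ≈ 10.0215.

π(584) = 106 and π(8290) = 1039, so π(8290)/π(584) ≈ 9.8019. The PNT-predicted ratio is (8290/ln(8290)) / (584/ln(584)) ≈ 10.0215. The two agree to within a few percent, as expected.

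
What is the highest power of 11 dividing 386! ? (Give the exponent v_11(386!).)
v_11(386!) = 38

Legendre's formula: v_p(n!) = Σ_{k ≥ 1} ⌊n / p^k⌋. For p = 11, n = 386, the terms are:
  ⌊386/11^1⌋ = ⌊386/11⌋ = 35
  ⌊386/11^2⌋ = ⌊386/121⌋ = 3
(the next term ⌊386/11^3⌋ = 0, terminating the sum). Summing: v_11(386!) = 35 + 3 = 38.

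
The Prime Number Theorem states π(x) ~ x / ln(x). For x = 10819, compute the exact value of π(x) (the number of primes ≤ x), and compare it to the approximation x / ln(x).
π(10819) = 1315;  x/ln(x) ≈ 1164.70;  relative error ≈ 11.43%.

Directly count primes up to 10819: π(10819) = 1315. The PNT approximation gives 10819/ln(10819) ≈ 10819/9.28906 ≈ 1164.70. Relative error (π(x) − x/ln(x)) / π(x) ≈ 11.43%; the approximation is known to undercount slightly (Li(x) is a better estimate).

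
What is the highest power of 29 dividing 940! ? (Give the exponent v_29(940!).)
v_29(940!) = 33

Legendre's formula: v_p(n!) = Σ_{k ≥ 1} ⌊n / p^k⌋. For p = 29, n = 940, the terms are:
  ⌊940/29^1⌋ = ⌊940/29⌋ = 32
  ⌊940/29^2⌋ = ⌊940/841⌋ = 1
(the next term ⌊940/29^3⌋ = 0, terminating the sum). Summing: v_29(940!) = 32 + 1 = 33.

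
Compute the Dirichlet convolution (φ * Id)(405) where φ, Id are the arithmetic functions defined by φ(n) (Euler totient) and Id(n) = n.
(φ * Id)(405) = 2673

Divisors of 405: [1, 3, 5, 9, 15, 27, 45, 81, 135, 405]. For each d | 405:
  d = 1: φ(1) · Id(405/1) = 1 · 405 = 405
  d = 3: φ(3) · Id(405/3) = 2 · 135 = 270
  d = 5: φ(5) · Id(405/5) = 4 · 81 = 324
  d = 9: φ(9) · Id(405/9) = 6 · 45 = 270
  d = 15: φ(15) · Id(405/15) = 8 · 27 = 216
  d = 27: φ(27) · Id(405/27) = 18 · 15 = 270
  d = 45: φ(45) · Id(405/45) = 24 · 9 = 216
  d = 81: φ(81) · Id(405/81) = 54 · 5 = 270
  d = 135: φ(135) · Id(405/135) = 72 · 3 = 216
  d = 405: φ(405) · Id(405/405) = 216 · 1 = 216
Summing: (φ * Id)(405) = 405 + 270 + 324 + 270 + 216 + 270 + 216 + 270 + 216 + 216 = 2673.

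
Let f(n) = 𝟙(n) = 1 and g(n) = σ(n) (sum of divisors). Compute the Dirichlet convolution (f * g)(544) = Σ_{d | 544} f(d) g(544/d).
(𝟙 * σ)(544) = 2280

Divisors of 544: [1, 2, 4, 8, 16, 17, 32, 34, 68, 136, 272, 544]. For each d | 544:
  d = 1: 𝟙(1) · σ(544/1) = 1 · 1134 = 1134
  d = 2: 𝟙(2) · σ(544/2) = 1 · 558 = 558
  d = 4: 𝟙(4) · σ(544/4) = 1 · 270 = 270
  d = 8: 𝟙(8) · σ(544/8) = 1 · 126 = 126
  d = 16: 𝟙(16) · σ(544/16) = 1 · 54 = 54
  d = 17: 𝟙(17) · σ(544/17) = 1 · 63 = 63
  d = 32: 𝟙(32) · σ(544/32) = 1 · 18 = 18
  d = 34: 𝟙(34) · σ(544/34) = 1 · 31 = 31
  d = 68: 𝟙(68) · σ(544/68) = 1 · 15 = 15
  d = 136: 𝟙(136) · σ(544/136) = 1 · 7 = 7
  d = 272: 𝟙(272) · σ(544/272) = 1 · 3 = 3
  d = 544: 𝟙(544) · σ(544/544) = 1 · 1 = 1
Summing: (𝟙 * σ)(544) = 1134 + 558 + 270 + 126 + 54 + 63 + 18 + 31 + 15 + 7 + 3 + 1 = 2280.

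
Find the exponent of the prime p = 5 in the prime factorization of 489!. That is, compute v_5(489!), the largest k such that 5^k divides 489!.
v_5(489!) = 119

Legendre's formula: v_p(n!) = Σ_{k ≥ 1} ⌊n / p^k⌋. For p = 5, n = 489, the terms are:
  ⌊489/5^1⌋ = ⌊489/5⌋ = 97
  ⌊489/5^2⌋ = ⌊489/25⌋ = 19
  ⌊489/5^3⌋ = ⌊489/125⌋ = 3
(the next term ⌊489/5^4⌋ = 0, terminating the sum). Summing: v_5(489!) = 97 + 19 + 3 = 119.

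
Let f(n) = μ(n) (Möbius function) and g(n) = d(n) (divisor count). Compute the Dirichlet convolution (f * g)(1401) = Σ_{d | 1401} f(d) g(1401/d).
(μ * d)(1401) = 1

Divisors of 1401: [1, 3, 467, 1401]. For each d | 1401:
  d = 1: μ(1) · d(1401/1) = 1 · 4 = 4
  d = 3: μ(3) · d(1401/3) = -1 · 2 = -2
  d = 467: μ(467) · d(1401/467) = -1 · 2 = -2
  d = 1401: μ(1401) · d(1401/1401) = 1 · 1 = 1
Summing: (μ * d)(1401) = 4 + -2 + -2 + 1 = 1.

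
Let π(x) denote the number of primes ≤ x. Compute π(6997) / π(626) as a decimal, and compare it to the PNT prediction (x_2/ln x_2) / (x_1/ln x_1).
π(6997)/π(626) = 900/114 ≈ 7.8947;  PNT prediction ≈ 8.1298.

π(626) = 114 and π(6997) = 900, so π(6997)/π(626) ≈ 7.8947. The PNT-predicted ratio is (6997/ln(6997)) / (626/ln(626)) ≈ 8.1298. The two agree to within a few percent, as expected.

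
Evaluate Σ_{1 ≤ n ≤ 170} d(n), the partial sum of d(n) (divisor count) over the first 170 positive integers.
Σ_{n ≤ 170} d(n) = 905

Compute d(n) for each 1 ≤ n ≤ 170: d(1) = 1, d(2) = 2, d(3) = 2, d(4) = 3, d(5) = 2, d(6) = 4, d(7) = 2, d(8) = 4, d(9) = 3, d(10) = 4, d(11) = 2, d(12) = 6, d(13) = 2, d(14) = 4, d(15) = 4, d(16) = 5, d(17) = 2, d(18) = 6, d(19) = 2, d(20) = 6, d(21) = 4, d(22) = 4, d(23) = 2, d(24) = 8, d(25) = 3, d(26) = 4, d(27) = 4, d(28) = 6, d(29) = 2, d(30) = 8, d(31) = 2, d(32) = 6, d(33) = 4, d(34) = 4, d(35) = 4, d(36) = 9, d(37) = 2, d(38) = 4, d(39) = 4, d(40) = 8, d(41) = 2, d(42) = 8, d(43) = 2, d(44) = 6, d(45) = 6, d(46) = 4, d(47) = 2, d(48) = 10, d(49) = 3, d(50) = 6, d(51) = 4, d(52) = 6, d(53) = 2, d(54) = 8, d(55) = 4, d(56) = 8, d(57) = 4, d(58) = 4, d(59) = 2, d(60) = 12, d(61) = 2, d(62) = 4, d(63) = 6, d(64) = 7, d(65) = 4, d(66) = 8, d(67) = 2, d(68) = 6, d(69) = 4, d(70) = 8, d(71) = 2, d(72) = 12, d(73) = 2, d(74) = 4, d(75) = 6, d(76) = 6, d(77) = 4, d(78) = 8, d(79) = 2, d(80) = 10, d(81) = 5, d(82) = 4, d(83) = 2, d(84) = 12, d(85) = 4, d(86) = 4, d(87) = 4, d(88) = 8, d(89) = 2, d(90) = 12, d(91) = 4, d(92) = 6, d(93) = 4, d(94) = 4, d(95) = 4, d(96) = 12, d(97) = 2, d(98) = 6, d(99) = 6, d(100) = 9, d(101) = 2, d(102) = 8, d(103) = 2, d(104) = 8, d(105) = 8, d(106) = 4, d(107) = 2, d(108) = 12, d(109) = 2, d(110) = 8, d(111) = 4, d(112) = 10, d(113) = 2, d(114) = 8, d(115) = 4, d(116) = 6, d(117) = 6, d(118) = 4, d(119) = 4, d(120) = 16, d(121) = 3, d(122) = 4, d(123) = 4, d(124) = 6, d(125) = 4, d(126) = 12, d(127) = 2, d(128) = 8, d(129) = 4, d(130) = 8, d(131) = 2, d(132) = 12, d(133) = 4, d(134) = 4, d(135) = 8, d(136) = 8, d(137) = 2, d(138) = 8, d(139) = 2, d(140) = 12, d(141) = 4, d(142) = 4, d(143) = 4, d(144) = 15, d(145) = 4, d(146) = 4, d(147) = 6, d(148) = 6, d(149) = 2, d(150) = 12, d(151) = 2, d(152) = 8, d(153) = 6, d(154) = 8, d(155) = 4, d(156) = 12, d(157) = 2, d(158) = 4, d(159) = 4, d(160) = 12, d(161) = 4, d(162) = 10, d(163) = 2, d(164) = 6, d(165) = 8, d(166) = 4, d(167) = 2, d(168) = 16, d(169) = 3, d(170) = 8. Summing all 170 values: 905. (Dirichlet's divisor formula: Σ_{n ≤ x} d(n) = x ln(x) + (2γ − 1) x + O(√x). For x = 170, the asymptotic estimate is ≈ 899.34.)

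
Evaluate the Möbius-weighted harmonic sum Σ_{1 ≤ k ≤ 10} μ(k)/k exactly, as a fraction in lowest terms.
Σ μ(k)/k = 19/210

Values of μ(k) for 1 ≤ k ≤ 10: μ(1) = 1, μ(2) = -1, μ(3) = -1, μ(5) = -1, μ(6) = 1, μ(7) = -1, μ(10) = 1, with μ = 0 on non-squarefree integers. Summing μ(k)/k for k where μ(k) ≠ 0 gives 19/210 ≈ 0.0905. (PNT ⟺ this sum → 0 as n → ∞.)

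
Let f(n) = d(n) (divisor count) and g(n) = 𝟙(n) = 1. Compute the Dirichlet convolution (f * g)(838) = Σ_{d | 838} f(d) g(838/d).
(d * 𝟙)(838) = 9

Divisors of 838: [1, 2, 419, 838]. For each d | 838:
  d = 1: d(1) · 𝟙(838/1) = 1 · 1 = 1
  d = 2: d(2) · 𝟙(838/2) = 2 · 1 = 2
  d = 419: d(419) · 𝟙(838/419) = 2 · 1 = 2
  d = 838: d(838) · 𝟙(838/838) = 4 · 1 = 4
Summing: (d * 𝟙)(838) = 1 + 2 + 2 + 4 = 9.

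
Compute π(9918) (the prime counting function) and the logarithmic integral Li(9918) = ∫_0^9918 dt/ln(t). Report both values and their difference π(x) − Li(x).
π(9918) = 1222;  Li(9918) ≈ 1237.23;  π(x) − Li(x) ≈ -15.23.

Direct count of primes ≤ 9918 gives π(9918) = 1222. Numerical evaluation of the logarithmic integral gives Li(9918) ≈ 1237.23. The difference π(x) − Li(x) ≈ -15.23 is typically negative for small/moderate x (Li(x) overestimates), though Littlewood's theorem shows this sign changes infinitely often.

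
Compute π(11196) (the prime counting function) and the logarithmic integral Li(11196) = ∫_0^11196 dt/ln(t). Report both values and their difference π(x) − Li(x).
π(11196) = 1355;  Li(11196) ≈ 1375.19;  π(x) − Li(x) ≈ -20.19.

Direct count of primes ≤ 11196 gives π(11196) = 1355. Numerical evaluation of the logarithmic integral gives Li(11196) ≈ 1375.19. The difference π(x) − Li(x) ≈ -20.19 is typically negative for small/moderate x (Li(x) overestimates), though Littlewood's theorem shows this sign changes infinitely often.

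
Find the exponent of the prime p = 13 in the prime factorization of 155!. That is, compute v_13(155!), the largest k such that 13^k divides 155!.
v_13(155!) = 11

Legendre's formula: v_p(n!) = Σ_{k ≥ 1} ⌊n / p^k⌋. For p = 13, n = 155, the terms are:
  ⌊155/13^1⌋ = ⌊155/13⌋ = 11
(the next term ⌊155/13^2⌋ = 0, terminating the sum). Summing: v_13(155!) = 11 = 11.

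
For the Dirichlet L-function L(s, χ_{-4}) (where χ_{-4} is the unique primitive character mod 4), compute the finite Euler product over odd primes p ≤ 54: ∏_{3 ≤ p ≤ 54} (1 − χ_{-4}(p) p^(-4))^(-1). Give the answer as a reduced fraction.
∏ = 257364431333305770108011762895409938991497014556861335561/260241495905762991772533773778373936417391479107040051200

The odd primes p ≤ 54 are [3, 5, 7, 11, 13, 17, 19, 23, 29, 31, 37, 41, 43, 47, 53]. For each, χ(p) = 1 if p ≡ 1 mod 4, χ(p) = −1 if p ≡ 3 mod 4. Taking (1 − χ(p)/p^4)^(-1) = p^4/(p^4 − χ(p)): (1 − (-1)/3^4)^(-1) · (1 − (1)/5^4)^(-1) · (1 − (-1)/7^4)^(-1) · (1 − (-1)/11^4)^(-1) · (1 − (1)/13^4)^(-1) · (1 − (1)/17^4)^(-1) · (1 − (-1)/19^4)^(-1) · (1 − (-1)/23^4)^(-1) · (1 − (1)/29^4)^(-1) · (1 − (-1)/31^4)^(-1) · (1 − (1)/37^4)^(-1) · (1 − (1)/41^4)^(-1) · (1 − (-1)/43^4)^(-1) · (1 − (-1)/47^4)^(-1) · (1 − (1)/53^4)^(-1) = 257364431333305770108011762895409938991497014556861335561/260241495905762991772533773778373936417391479107040051200.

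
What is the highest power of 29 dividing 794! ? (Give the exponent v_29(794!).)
v_29(794!) = 27

Legendre's formula: v_p(n!) = Σ_{k ≥ 1} ⌊n / p^k⌋. For p = 29, n = 794, the terms are:
  ⌊794/29^1⌋ = ⌊794/29⌋ = 27
(the next term ⌊794/29^2⌋ = 0, terminating the sum). Summing: v_29(794!) = 27 = 27.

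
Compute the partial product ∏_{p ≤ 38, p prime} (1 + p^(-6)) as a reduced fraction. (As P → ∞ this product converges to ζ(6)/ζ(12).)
∏ = 1409064908372656074115629844532678533864664016937571914400/1385384845877129271600296064992669038424816672643778985121

The primes p ≤ 38 are [2, 3, 5, 7, 11, 13, 17, 19, 23, 29, 31, 37]. For each, (1 + 1/p^6) = (p^6 + 1)/p^6. Multiplying these fractions over p ∈ [2, 3, 5, 7, 11, 13, 17, 19, 23, 29, 31, 37] gives 1409064908372656074115629844532678533864664016937571914400/1385384845877129271600296064992669038424816672643778985121. (In the limit P → ∞ this tends to ζ(6)/ζ(12).)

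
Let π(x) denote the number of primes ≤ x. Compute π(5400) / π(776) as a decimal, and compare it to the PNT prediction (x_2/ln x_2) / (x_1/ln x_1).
π(5400)/π(776) = 712/137 ≈ 5.1971;  PNT prediction ≈ 5.3879.

π(776) = 137 and π(5400) = 712, so π(5400)/π(776) ≈ 5.1971. The PNT-predicted ratio is (5400/ln(5400)) / (776/ln(776)) ≈ 5.3879. The two agree to within a few percent, as expected.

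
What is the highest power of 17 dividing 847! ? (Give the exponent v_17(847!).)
v_17(847!) = 51

Legendre's formula: v_p(n!) = Σ_{k ≥ 1} ⌊n / p^k⌋. For p = 17, n = 847, the terms are:
  ⌊847/17^1⌋ = ⌊847/17⌋ = 49
  ⌊847/17^2⌋ = ⌊847/289⌋ = 2
(the next term ⌊847/17^3⌋ = 0, terminating the sum). Summing: v_17(847!) = 49 + 2 = 51.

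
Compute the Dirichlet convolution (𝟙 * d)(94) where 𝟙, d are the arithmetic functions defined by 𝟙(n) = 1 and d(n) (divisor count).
(𝟙 * d)(94) = 9

Divisors of 94: [1, 2, 47, 94]. For each d | 94:
  d = 1: 𝟙(1) · d(94/1) = 1 · 4 = 4
  d = 2: 𝟙(2) · d(94/2) = 1 · 2 = 2
  d = 47: 𝟙(47) · d(94/47) = 1 · 2 = 2
  d = 94: 𝟙(94) · d(94/94) = 1 · 1 = 1
Summing: (𝟙 * d)(94) = 4 + 2 + 2 + 1 = 9.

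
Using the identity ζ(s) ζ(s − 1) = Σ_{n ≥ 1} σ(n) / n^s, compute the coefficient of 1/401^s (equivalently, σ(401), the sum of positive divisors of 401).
σ(401) = 402

In the product (Σ m^0/m^s)(Σ k / k^s) = Σ (Σ_{d | n} d) / n^s, the coefficient of 1/n^s is σ(n) = Σ_{d | n} d. For n = 401, divisors are [1, 401]; summing: σ(401) = 402.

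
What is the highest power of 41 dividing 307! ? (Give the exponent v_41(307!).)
v_41(307!) = 7

Legendre's formula: v_p(n!) = Σ_{k ≥ 1} ⌊n / p^k⌋. For p = 41, n = 307, the terms are:
  ⌊307/41^1⌋ = ⌊307/41⌋ = 7
(the next term ⌊307/41^2⌋ = 0, terminating the sum). Summing: v_41(307!) = 7 = 7.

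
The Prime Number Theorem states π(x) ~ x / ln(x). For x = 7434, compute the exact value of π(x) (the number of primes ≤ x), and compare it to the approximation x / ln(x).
π(7434) = 942;  x/ln(x) ≈ 833.99;  relative error ≈ 11.47%.

Directly count primes up to 7434: π(7434) = 942. The PNT approximation gives 7434/ln(7434) ≈ 7434/8.91382 ≈ 833.99. Relative error (π(x) − x/ln(x)) / π(x) ≈ 11.47%; the approximation is known to undercount slightly (Li(x) is a better estimate).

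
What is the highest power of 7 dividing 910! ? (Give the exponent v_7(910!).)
v_7(910!) = 150

Legendre's formula: v_p(n!) = Σ_{k ≥ 1} ⌊n / p^k⌋. For p = 7, n = 910, the terms are:
  ⌊910/7^1⌋ = ⌊910/7⌋ = 130
  ⌊910/7^2⌋ = ⌊910/49⌋ = 18
  ⌊910/7^3⌋ = ⌊910/343⌋ = 2
(the next term ⌊910/7^4⌋ = 0, terminating the sum). Summing: v_7(910!) = 130 + 18 + 2 = 150.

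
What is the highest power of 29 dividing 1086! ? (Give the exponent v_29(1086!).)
v_29(1086!) = 38

Legendre's formula: v_p(n!) = Σ_{k ≥ 1} ⌊n / p^k⌋. For p = 29, n = 1086, the terms are:
  ⌊1086/29^1⌋ = ⌊1086/29⌋ = 37
  ⌊1086/29^2⌋ = ⌊1086/841⌋ = 1
(the next term ⌊1086/29^3⌋ = 0, terminating the sum). Summing: v_29(1086!) = 37 + 1 = 38.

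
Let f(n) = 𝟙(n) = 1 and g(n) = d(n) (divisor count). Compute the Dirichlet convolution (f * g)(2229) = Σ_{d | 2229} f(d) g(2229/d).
(𝟙 * d)(2229) = 9

Divisors of 2229: [1, 3, 743, 2229]. For each d | 2229:
  d = 1: 𝟙(1) · d(2229/1) = 1 · 4 = 4
  d = 3: 𝟙(3) · d(2229/3) = 1 · 2 = 2
  d = 743: 𝟙(743) · d(2229/743) = 1 · 2 = 2
  d = 2229: 𝟙(2229) · d(2229/2229) = 1 · 1 = 1
Summing: (𝟙 * d)(2229) = 4 + 2 + 2 + 1 = 9.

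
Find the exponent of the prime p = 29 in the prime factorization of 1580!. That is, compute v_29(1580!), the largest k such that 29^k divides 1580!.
v_29(1580!) = 55

Legendre's formula: v_p(n!) = Σ_{k ≥ 1} ⌊n / p^k⌋. For p = 29, n = 1580, the terms are:
  ⌊1580/29^1⌋ = ⌊1580/29⌋ = 54
  ⌊1580/29^2⌋ = ⌊1580/841⌋ = 1
(the next term ⌊1580/29^3⌋ = 0, terminating the sum). Summing: v_29(1580!) = 54 + 1 = 55.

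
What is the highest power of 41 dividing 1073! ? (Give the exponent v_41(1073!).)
v_41(1073!) = 26

Legendre's formula: v_p(n!) = Σ_{k ≥ 1} ⌊n / p^k⌋. For p = 41, n = 1073, the terms are:
  ⌊1073/41^1⌋ = ⌊1073/41⌋ = 26
(the next term ⌊1073/41^2⌋ = 0, terminating the sum). Summing: v_41(1073!) = 26 = 26.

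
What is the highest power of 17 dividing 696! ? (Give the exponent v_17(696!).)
v_17(696!) = 42

Legendre's formula: v_p(n!) = Σ_{k ≥ 1} ⌊n / p^k⌋. For p = 17, n = 696, the terms are:
  ⌊696/17^1⌋ = ⌊696/17⌋ = 40
  ⌊696/17^2⌋ = ⌊696/289⌋ = 2
(the next term ⌊696/17^3⌋ = 0, terminating the sum). Summing: v_17(696!) = 40 + 2 = 42.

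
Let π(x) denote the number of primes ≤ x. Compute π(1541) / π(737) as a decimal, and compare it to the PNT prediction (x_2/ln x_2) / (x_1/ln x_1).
π(1541)/π(737) = 242/130 ≈ 1.8615;  PNT prediction ≈ 1.8808.

π(737) = 130 and π(1541) = 242, so π(1541)/π(737) ≈ 1.8615. The PNT-predicted ratio is (1541/ln(1541)) / (737/ln(737)) ≈ 1.8808. The two agree to within a few percent, as expected.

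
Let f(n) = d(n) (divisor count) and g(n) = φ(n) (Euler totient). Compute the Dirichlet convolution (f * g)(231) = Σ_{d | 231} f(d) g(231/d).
(d * φ)(231) = 384

Divisors of 231: [1, 3, 7, 11, 21, 33, 77, 231]. For each d | 231:
  d = 1: d(1) · φ(231/1) = 1 · 120 = 120
  d = 3: d(3) · φ(231/3) = 2 · 60 = 120
  d = 7: d(7) · φ(231/7) = 2 · 20 = 40
  d = 11: d(11) · φ(231/11) = 2 · 12 = 24
  d = 21: d(21) · φ(231/21) = 4 · 10 = 40
  d = 33: d(33) · φ(231/33) = 4 · 6 = 24
  d = 77: d(77) · φ(231/77) = 4 · 2 = 8
  d = 231: d(231) · φ(231/231) = 8 · 1 = 8
Summing: (d * φ)(231) = 120 + 120 + 40 + 24 + 40 + 24 + 8 + 8 = 384.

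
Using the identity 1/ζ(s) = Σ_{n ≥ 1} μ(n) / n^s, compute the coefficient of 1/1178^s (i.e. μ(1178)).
μ(1178) = -1

Factor n = 1178 = 2 · 19 · 31. μ(n) = 0 if any exponent ≥ 2 (not squarefree); otherwise μ(n) = (−1)^{ω(n)} where ω(n) is the number of distinct prime factors. Applying: μ(1178) = -1.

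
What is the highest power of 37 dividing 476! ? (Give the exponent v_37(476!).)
v_37(476!) = 12

Legendre's formula: v_p(n!) = Σ_{k ≥ 1} ⌊n / p^k⌋. For p = 37, n = 476, the terms are:
  ⌊476/37^1⌋ = ⌊476/37⌋ = 12
(the next term ⌊476/37^2⌋ = 0, terminating the sum). Summing: v_37(476!) = 12 = 12.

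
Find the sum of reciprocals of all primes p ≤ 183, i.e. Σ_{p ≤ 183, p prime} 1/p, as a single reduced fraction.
Σ 1/p = 10408867916382550633331528920459565913027063402071390584941986323453055203/5397346292805549782720214077673687806275517530364350655459511599582614290

π(183) = 42, so the primes ≤ 183 are [2, 3, 5, 7, 11, 13, 17, 19, 23, 29, 31, 37, 41, 43, 47, 53, 59, 61, 67, 71, 73, 79, 83, 89, 97, 101, 103, 107, 109, 113, 127, 131, 137, 139, 149, 151, 157, 163, 167, 173, 179, 181]. Summing 1/p over these primes: 10408867916382550633331528920459565913027063402071390584941986323453055203/5397346292805549782720214077673687806275517530364350655459511599582614290 ≈ 1.9285. Mertens estimate ln ln(183) + 0.2615 ≈ 1.9120.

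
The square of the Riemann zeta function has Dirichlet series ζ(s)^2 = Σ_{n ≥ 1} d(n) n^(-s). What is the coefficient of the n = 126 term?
d(126) = 12

ζ(s)^2 = (Σ 1/m^s)(Σ 1/k^s). The coefficient of 1/n^s in the product is the number of ordered pairs (m, k) with mk = n, which equals d(n). For n = 126, divisors are [1, 2, 3, 6, 7, 9, 14, 18, 21, 42, 63, 126], so d(126) = 12.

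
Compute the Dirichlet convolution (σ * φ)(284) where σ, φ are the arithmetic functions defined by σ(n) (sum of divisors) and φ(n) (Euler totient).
(σ * φ)(284) = 1704

Divisors of 284: [1, 2, 4, 71, 142, 284]. For each d | 284:
  d = 1: σ(1) · φ(284/1) = 1 · 140 = 140
  d = 2: σ(2) · φ(284/2) = 3 · 70 = 210
  d = 4: σ(4) · φ(284/4) = 7 · 70 = 490
  d = 71: σ(71) · φ(284/71) = 72 · 2 = 144
  d = 142: σ(142) · φ(284/142) = 216 · 1 = 216
  d = 284: σ(284) · φ(284/284) = 504 · 1 = 504
Summing: (σ * φ)(284) = 140 + 210 + 490 + 144 + 216 + 504 = 1704.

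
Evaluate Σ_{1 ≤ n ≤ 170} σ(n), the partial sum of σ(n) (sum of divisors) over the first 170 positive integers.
Σ_{n ≤ 170} σ(n) = 23862

Compute σ(n) for each 1 ≤ n ≤ 170: σ(1) = 1, σ(2) = 3, σ(3) = 4, σ(4) = 7, σ(5) = 6, σ(6) = 12, σ(7) = 8, σ(8) = 15, σ(9) = 13, σ(10) = 18, σ(11) = 12, σ(12) = 28, σ(13) = 14, σ(14) = 24, σ(15) = 24, σ(16) = 31, σ(17) = 18, σ(18) = 39, σ(19) = 20, σ(20) = 42, σ(21) = 32, σ(22) = 36, σ(23) = 24, σ(24) = 60, σ(25) = 31, σ(26) = 42, σ(27) = 40, σ(28) = 56, σ(29) = 30, σ(30) = 72, σ(31) = 32, σ(32) = 63, σ(33) = 48, σ(34) = 54, σ(35) = 48, σ(36) = 91, σ(37) = 38, σ(38) = 60, σ(39) = 56, σ(40) = 90, σ(41) = 42, σ(42) = 96, σ(43) = 44, σ(44) = 84, σ(45) = 78, σ(46) = 72, σ(47) = 48, σ(48) = 124, σ(49) = 57, σ(50) = 93, σ(51) = 72, σ(52) = 98, σ(53) = 54, σ(54) = 120, σ(55) = 72, σ(56) = 120, σ(57) = 80, σ(58) = 90, σ(59) = 60, σ(60) = 168, σ(61) = 62, σ(62) = 96, σ(63) = 104, σ(64) = 127, σ(65) = 84, σ(66) = 144, σ(67) = 68, σ(68) = 126, σ(69) = 96, σ(70) = 144, σ(71) = 72, σ(72) = 195, σ(73) = 74, σ(74) = 114, σ(75) = 124, σ(76) = 140, σ(77) = 96, σ(78) = 168, σ(79) = 80, σ(80) = 186, σ(81) = 121, σ(82) = 126, σ(83) = 84, σ(84) = 224, σ(85) = 108, σ(86) = 132, σ(87) = 120, σ(88) = 180, σ(89) = 90, σ(90) = 234, σ(91) = 112, σ(92) = 168, σ(93) = 128, σ(94) = 144, σ(95) = 120, σ(96) = 252, σ(97) = 98, σ(98) = 171, σ(99) = 156, σ(100) = 217, σ(101) = 102, σ(102) = 216, σ(103) = 104, σ(104) = 210, σ(105) = 192, σ(106) = 162, σ(107) = 108, σ(108) = 280, σ(109) = 110, σ(110) = 216, σ(111) = 152, σ(112) = 248, σ(113) = 114, σ(114) = 240, σ(115) = 144, σ(116) = 210, σ(117) = 182, σ(118) = 180, σ(119) = 144, σ(120) = 360, σ(121) = 133, σ(122) = 186, σ(123) = 168, σ(124) = 224, σ(125) = 156, σ(126) = 312, σ(127) = 128, σ(128) = 255, σ(129) = 176, σ(130) = 252, σ(131) = 132, σ(132) = 336, σ(133) = 160, σ(134) = 204, σ(135) = 240, σ(136) = 270, σ(137) = 138, σ(138) = 288, σ(139) = 140, σ(140) = 336, σ(141) = 192, σ(142) = 216, σ(143) = 168, σ(144) = 403, σ(145) = 180, σ(146) = 222, σ(147) = 228, σ(148) = 266, σ(149) = 150, σ(150) = 372, σ(151) = 152, σ(152) = 300, σ(153) = 234, σ(154) = 288, σ(155) = 192, σ(156) = 392, σ(157) = 158, σ(158) = 240, σ(159) = 216, σ(160) = 378, σ(161) = 192, σ(162) = 363, σ(163) = 164, σ(164) = 294, σ(165) = 288, σ(166) = 252, σ(167) = 168, σ(168) = 480, σ(169) = 183, σ(170) = 324. Summing all 170 values: 23862. (Average order: Σ_{n ≤ x} σ(n) ~ (π²/12) x². For x = 170, (π²/12)·170² ≈ 23769.30.)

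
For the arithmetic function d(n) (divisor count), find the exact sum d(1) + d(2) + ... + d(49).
Σ_{n ≤ 49} d(n) = 201

Compute d(n) for each 1 ≤ n ≤ 49: d(1) = 1, d(2) = 2, d(3) = 2, d(4) = 3, d(5) = 2, d(6) = 4, d(7) = 2, d(8) = 4, d(9) = 3, d(10) = 4, d(11) = 2, d(12) = 6, d(13) = 2, d(14) = 4, d(15) = 4, d(16) = 5, d(17) = 2, d(18) = 6, d(19) = 2, d(20) = 6, d(21) = 4, d(22) = 4, d(23) = 2, d(24) = 8, d(25) = 3, d(26) = 4, d(27) = 4, d(28) = 6, d(29) = 2, d(30) = 8, d(31) = 2, d(32) = 6, d(33) = 4, d(34) = 4, d(35) = 4, d(36) = 9, d(37) = 2, d(38) = 4, d(39) = 4, d(40) = 8, d(41) = 2, d(42) = 8, d(43) = 2, d(44) = 6, d(45) = 6, d(46) = 4, d(47) = 2, d(48) = 10, d(49) = 3. Summing all 49 values: 201. (Dirichlet's divisor formula: Σ_{n ≤ x} d(n) = x ln(x) + (2γ − 1) x + O(√x). For x = 49, the asymptotic estimate is ≈ 198.27.)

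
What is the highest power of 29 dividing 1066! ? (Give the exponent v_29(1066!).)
v_29(1066!) = 37

Legendre's formula: v_p(n!) = Σ_{k ≥ 1} ⌊n / p^k⌋. For p = 29, n = 1066, the terms are:
  ⌊1066/29^1⌋ = ⌊1066/29⌋ = 36
  ⌊1066/29^2⌋ = ⌊1066/841⌋ = 1
(the next term ⌊1066/29^3⌋ = 0, terminating the sum). Summing: v_29(1066!) = 36 + 1 = 37.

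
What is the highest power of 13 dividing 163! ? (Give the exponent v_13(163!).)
v_13(163!) = 12

Legendre's formula: v_p(n!) = Σ_{k ≥ 1} ⌊n / p^k⌋. For p = 13, n = 163, the terms are:
  ⌊163/13^1⌋ = ⌊163/13⌋ = 12
(the next term ⌊163/13^2⌋ = 0, terminating the sum). Summing: v_13(163!) = 12 = 12.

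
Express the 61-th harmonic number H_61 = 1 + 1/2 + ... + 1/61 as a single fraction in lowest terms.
H_61 = 925372872575832277072279171/197044480683803711251893600

Direct summation: H_61 = 1 + 1/2 + ... + 1/61. The least common denominator is lcm(1, ..., 61) = 591133442051411133755680800; over this denominator the numerator is 591133442051411133755680800 + 295566721025705566877840400 + 197044480683803711251893600 + 147783360512852783438920200 + 118226688410282226751136160 + 98522240341901855625946800 + 84447634578773019107954400 + 73891680256426391719460100 + 65681493561267903750631200 + 59113344205141113375568080 + 53739403822855557614152800 + 49261120170950927812973400 + 45471803234723933365821600 + 42223817289386509553977200 + 39408896136760742250378720 + 36945840128213195859730050 + 34772555414788890220922400 + 32840746780633951875315600 + 31112286423758480723983200 + 29556672102570556687784040 + 28149211526257673035984800 + 26869701911427778807076400 + 25701454002235266685029600 + 24630560085475463906486700 + 23645337682056445350227232 + 22735901617361966682910800 + 21893831187089301250210400 + 21111908644693254776988600 + 20383911794876245991575200 + 19704448068380371125189360 + 19068820711335843024376800 + 18472920064106597929865025 + 17913134607618519204717600 + 17386277707394445110461200 + 16889526915754603821590880 + 16420373390316975937657800 + 15976579514903003615018400 + 15556143211879240361991600 + 15157267744907977788607200 + 14778336051285278343892020 + 14417888830522222774528800 + 14074605763128836517992400 + 13747289350032817064085600 + 13434850955713889403538200 + 13136298712253580750126240 + 12850727001117633342514800 + 12577307277689598590546400 + 12315280042737731953243350 + 12063947796967574158279200 + 11822668841028222675113616 + 11590851804929630073640800 + 11367950808680983341455400 + 11153461170781342146333600 + 10946915593544650625105200 + 10747880764571111522830560 + 10555954322346627388494300 + 10370762141252826907994400 + 10191955897438122995787600 + 10019210882227307351791200 + 9852224034190185562594680 + 9690712164777231700912800 = 2776118617727496831216837513, so H_61 = 2776118617727496831216837513/591133442051411133755680800; reducing by gcd(2776118617727496831216837513, 591133442051411133755680800) = 3 gives 925372872575832277072279171/197044480683803711251893600 ≈ 4.69626. (The PNT-adjacent estimate ln(61) + γ ≈ 4.68809 matches within O(1/n).)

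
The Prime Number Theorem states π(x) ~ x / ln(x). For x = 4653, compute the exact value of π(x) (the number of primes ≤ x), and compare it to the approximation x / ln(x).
π(4653) = 629;  x/ln(x) ≈ 550.96;  relative error ≈ 12.41%.

Directly count primes up to 4653: π(4653) = 629. The PNT approximation gives 4653/ln(4653) ≈ 4653/8.44527 ≈ 550.96. Relative error (π(x) − x/ln(x)) / π(x) ≈ 12.41%; the approximation is known to undercount slightly (Li(x) is a better estimate).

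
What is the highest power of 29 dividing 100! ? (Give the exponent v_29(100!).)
v_29(100!) = 3

Legendre's formula: v_p(n!) = Σ_{k ≥ 1} ⌊n / p^k⌋. For p = 29, n = 100, the terms are:
  ⌊100/29^1⌋ = ⌊100/29⌋ = 3
(the next term ⌊100/29^2⌋ = 0, terminating the sum). Summing: v_29(100!) = 3 = 3.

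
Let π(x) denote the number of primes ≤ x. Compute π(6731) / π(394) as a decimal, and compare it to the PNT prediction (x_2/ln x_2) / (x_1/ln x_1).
π(6731)/π(394) = 867/77 ≈ 11.2597;  PNT prediction ≈ 11.5830.

π(394) = 77 and π(6731) = 867, so π(6731)/π(394) ≈ 11.2597. The PNT-predicted ratio is (6731/ln(6731)) / (394/ln(394)) ≈ 11.5830. The two agree to within a few percent, as expected.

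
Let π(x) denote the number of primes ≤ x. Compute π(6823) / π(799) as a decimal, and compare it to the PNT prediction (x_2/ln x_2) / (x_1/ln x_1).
π(6823)/π(799) = 877/139 ≈ 6.3094;  PNT prediction ≈ 6.4649.

π(799) = 139 and π(6823) = 877, so π(6823)/π(799) ≈ 6.3094. The PNT-predicted ratio is (6823/ln(6823)) / (799/ln(799)) ≈ 6.4649. The two agree to within a few percent, as expected.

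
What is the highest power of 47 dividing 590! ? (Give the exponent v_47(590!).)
v_47(590!) = 12

Legendre's formula: v_p(n!) = Σ_{k ≥ 1} ⌊n / p^k⌋. For p = 47, n = 590, the terms are:
  ⌊590/47^1⌋ = ⌊590/47⌋ = 12
(the next term ⌊590/47^2⌋ = 0, terminating the sum). Summing: v_47(590!) = 12 = 12.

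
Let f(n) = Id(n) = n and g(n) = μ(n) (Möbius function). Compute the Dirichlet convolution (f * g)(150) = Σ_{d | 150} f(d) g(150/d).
(Id * μ)(150) = 40

Divisors of 150: [1, 2, 3, 5, 6, 10, 15, 25, 30, 50, 75, 150]. For each d | 150:
  d = 1: Id(1) · μ(150/1) = 1 · 0 = 0
  d = 2: Id(2) · μ(150/2) = 2 · 0 = 0
  d = 3: Id(3) · μ(150/3) = 3 · 0 = 0
  d = 5: Id(5) · μ(150/5) = 5 · -1 = -5
  d = 6: Id(6) · μ(150/6) = 6 · 0 = 0
  d = 10: Id(10) · μ(150/10) = 10 · 1 = 10
  d = 15: Id(15) · μ(150/15) = 15 · 1 = 15
  d = 25: Id(25) · μ(150/25) = 25 · 1 = 25
  d = 30: Id(30) · μ(150/30) = 30 · -1 = -30
  d = 50: Id(50) · μ(150/50) = 50 · -1 = -50
  d = 75: Id(75) · μ(150/75) = 75 · -1 = -75
  d = 150: Id(150) · μ(150/150) = 150 · 1 = 150
Summing: (Id * μ)(150) = 0 + 0 + 0 + -5 + 0 + 10 + 15 + 25 + -30 + -50 + -75 + 150 = 40.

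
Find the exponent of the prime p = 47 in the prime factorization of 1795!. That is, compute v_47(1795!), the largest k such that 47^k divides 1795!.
v_47(1795!) = 38

Legendre's formula: v_p(n!) = Σ_{k ≥ 1} ⌊n / p^k⌋. For p = 47, n = 1795, the terms are:
  ⌊1795/47^1⌋ = ⌊1795/47⌋ = 38
(the next term ⌊1795/47^2⌋ = 0, terminating the sum). Summing: v_47(1795!) = 38 = 38.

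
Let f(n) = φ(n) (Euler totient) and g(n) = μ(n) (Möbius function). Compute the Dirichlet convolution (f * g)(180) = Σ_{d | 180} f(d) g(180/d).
(φ * μ)(180) = 12

Divisors of 180: [1, 2, 3, 4, 5, 6, 9, 10, 12, 15, 18, 20, 30, 36, 45, 60, 90, 180]. For each d | 180:
  d = 1: φ(1) · μ(180/1) = 1 · 0 = 0
  d = 2: φ(2) · μ(180/2) = 1 · 0 = 0
  d = 3: φ(3) · μ(180/3) = 2 · 0 = 0
  d = 4: φ(4) · μ(180/4) = 2 · 0 = 0
  d = 5: φ(5) · μ(180/5) = 4 · 0 = 0
  d = 6: φ(6) · μ(180/6) = 2 · -1 = -2
  d = 9: φ(9) · μ(180/9) = 6 · 0 = 0
  d = 10: φ(10) · μ(180/10) = 4 · 0 = 0
  d = 12: φ(12) · μ(180/12) = 4 · 1 = 4
  d = 15: φ(15) · μ(180/15) = 8 · 0 = 0
  d = 18: φ(18) · μ(180/18) = 6 · 1 = 6
  d = 20: φ(20) · μ(180/20) = 8 · 0 = 0
  d = 30: φ(30) · μ(180/30) = 8 · 1 = 8
  d = 36: φ(36) · μ(180/36) = 12 · -1 = -12
  d = 45: φ(45) · μ(180/45) = 24 · 0 = 0
  d = 60: φ(60) · μ(180/60) = 16 · -1 = -16
  d = 90: φ(90) · μ(180/90) = 24 · -1 = -24
  d = 180: φ(180) · μ(180/180) = 48 · 1 = 48
Summing: (φ * μ)(180) = 0 + 0 + 0 + 0 + 0 + -2 + 0 + 0 + 4 + 0 + 6 + 0 + 8 + -12 + 0 + -16 + -24 + 48 = 12.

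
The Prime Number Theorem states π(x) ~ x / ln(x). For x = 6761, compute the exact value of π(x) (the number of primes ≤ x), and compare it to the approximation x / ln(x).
π(6761) = 870;  x/ln(x) ≈ 766.65;  relative error ≈ 11.88%.

Directly count primes up to 6761: π(6761) = 870. The PNT approximation gives 6761/ln(6761) ≈ 6761/8.81893 ≈ 766.65. Relative error (π(x) − x/ln(x)) / π(x) ≈ 11.88%; the approximation is known to undercount slightly (Li(x) is a better estimate).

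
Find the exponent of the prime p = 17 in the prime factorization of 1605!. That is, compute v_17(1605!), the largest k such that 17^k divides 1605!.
v_17(1605!) = 99

Legendre's formula: v_p(n!) = Σ_{k ≥ 1} ⌊n / p^k⌋. For p = 17, n = 1605, the terms are:
  ⌊1605/17^1⌋ = ⌊1605/17⌋ = 94
  ⌊1605/17^2⌋ = ⌊1605/289⌋ = 5
(the next term ⌊1605/17^3⌋ = 0, terminating the sum). Summing: v_17(1605!) = 94 + 5 = 99.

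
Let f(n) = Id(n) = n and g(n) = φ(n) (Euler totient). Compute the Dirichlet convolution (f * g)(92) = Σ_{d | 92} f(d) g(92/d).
(Id * φ)(92) = 360

Divisors of 92: [1, 2, 4, 23, 46, 92]. For each d | 92:
  d = 1: Id(1) · φ(92/1) = 1 · 44 = 44
  d = 2: Id(2) · φ(92/2) = 2 · 22 = 44
  d = 4: Id(4) · φ(92/4) = 4 · 22 = 88
  d = 23: Id(23) · φ(92/23) = 23 · 2 = 46
  d = 46: Id(46) · φ(92/46) = 46 · 1 = 46
  d = 92: Id(92) · φ(92/92) = 92 · 1 = 92
Summing: (Id * φ)(92) = 44 + 44 + 88 + 46 + 46 + 92 = 360.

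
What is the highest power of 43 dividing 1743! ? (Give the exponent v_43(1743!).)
v_43(1743!) = 40

Legendre's formula: v_p(n!) = Σ_{k ≥ 1} ⌊n / p^k⌋. For p = 43, n = 1743, the terms are:
  ⌊1743/43^1⌋ = ⌊1743/43⌋ = 40
(the next term ⌊1743/43^2⌋ = 0, terminating the sum). Summing: v_43(1743!) = 40 = 40.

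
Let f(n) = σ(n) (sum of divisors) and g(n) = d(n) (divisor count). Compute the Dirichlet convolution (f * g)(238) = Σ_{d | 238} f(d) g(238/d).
(σ * d)(238) = 1000

Divisors of 238: [1, 2, 7, 14, 17, 34, 119, 238]. For each d | 238:
  d = 1: σ(1) · d(238/1) = 1 · 8 = 8
  d = 2: σ(2) · d(238/2) = 3 · 4 = 12
  d = 7: σ(7) · d(238/7) = 8 · 4 = 32
  d = 14: σ(14) · d(238/14) = 24 · 2 = 48
  d = 17: σ(17) · d(238/17) = 18 · 4 = 72
  d = 34: σ(34) · d(238/34) = 54 · 2 = 108
  d = 119: σ(119) · d(238/119) = 144 · 2 = 288
  d = 238: σ(238) · d(238/238) = 432 · 1 = 432
Summing: (σ * d)(238) = 8 + 12 + 32 + 48 + 72 + 108 + 288 + 432 = 1000.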